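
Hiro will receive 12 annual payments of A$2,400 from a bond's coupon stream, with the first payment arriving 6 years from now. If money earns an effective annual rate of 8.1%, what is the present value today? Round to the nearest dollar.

A$12,189

Value one period before first payment (t=5): 2400 × [1 − (1+0.081)^(−12)] / 0.081 = 2400 × 7.497187 = 17,993.2496
Discount back 5 years: 17,993.2496 × (1+0.081)^(−5) = 17,993.2496 × 0.677441 = 12,189.3665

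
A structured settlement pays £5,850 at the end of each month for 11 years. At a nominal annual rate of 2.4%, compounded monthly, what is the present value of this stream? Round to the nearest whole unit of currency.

£678,085

i = 0.024/12 = 0.002 per month; n = 11·12 = 132.
PV = PMT · [1 − (1+i)^(−n)] / i = 5850 · 115.911979 = 678,085.0788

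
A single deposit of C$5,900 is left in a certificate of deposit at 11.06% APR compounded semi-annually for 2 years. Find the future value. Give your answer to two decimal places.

C$7,317.38

Periodic rate i = 0.1106/2 = 0.0553; n = 2 × 2 = 4 periods.
5,900 × (1+0.0553)^4 = 5,900 × 1.240234 = 7,317.3826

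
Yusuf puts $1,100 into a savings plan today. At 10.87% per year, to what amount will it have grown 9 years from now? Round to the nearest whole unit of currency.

FV = 1,100 × (1 + 0.1087)^9 = 2,784.3198

$2,784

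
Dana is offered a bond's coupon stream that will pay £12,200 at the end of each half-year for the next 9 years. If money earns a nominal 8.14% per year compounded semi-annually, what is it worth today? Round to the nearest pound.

Periodic rate i = 0.0814/2 = 0.0407; n = 9 × 2 = 18 periods.
Annuity factor a(18|0.0407) = 12.587575; PV = 12200 × 12.587575 = 153,568.4154

£153,568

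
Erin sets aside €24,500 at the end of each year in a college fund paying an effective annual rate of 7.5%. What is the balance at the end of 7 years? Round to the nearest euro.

FV = 24500 × [(1+0.075)^7 − 1] / 0.075 = 24500 × 8.787322 = 215,289.3858

€215,289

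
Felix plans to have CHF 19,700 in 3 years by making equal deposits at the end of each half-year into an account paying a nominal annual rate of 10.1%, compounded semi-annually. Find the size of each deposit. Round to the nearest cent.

Periodic rate i = 0.101/2 = 0.0505; n = 3 × 2 = 6 periods.
FV-annuity factor = 6.810476; PMT = 19700 / 6.810476 = 2,892.6024

CHF 2,892.60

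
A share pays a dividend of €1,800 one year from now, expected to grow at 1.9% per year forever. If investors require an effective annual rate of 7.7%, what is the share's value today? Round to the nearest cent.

€31,034.48

PV = PMT / (i − g) = 1800 / (0.077 − 0.019) = 1800 / 0.058000 = 31,034.4828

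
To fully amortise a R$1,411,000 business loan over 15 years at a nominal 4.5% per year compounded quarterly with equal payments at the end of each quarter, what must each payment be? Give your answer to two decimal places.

R$32,466.89

i = 0.045/4 = 0.01125 per quarter; n = 15·4 = 60.
PMT = 1.411e+06 / ( [1 − (1+0.01125)^(−60)] / 0.01125 ) = 1.411e+06 / 43.459656 = 32,466.8927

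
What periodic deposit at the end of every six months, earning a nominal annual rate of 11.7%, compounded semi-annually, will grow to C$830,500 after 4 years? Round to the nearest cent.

With 2 periods per year: i = 0.0585, n = 8.
PMT = 830500 / ( [(1+0.0585)^8 − 1] / 0.0585 ) = 830500 / 9.844335 = 84,363.2363

C$84,363.24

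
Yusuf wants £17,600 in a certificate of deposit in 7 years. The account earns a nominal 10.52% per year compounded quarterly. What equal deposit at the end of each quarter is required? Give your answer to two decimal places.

£433.16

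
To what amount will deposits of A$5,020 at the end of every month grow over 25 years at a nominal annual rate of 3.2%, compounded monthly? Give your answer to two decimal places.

A$2,302,622.21

Periodic rate i = 0.032/12 = 0.00266667; n = 25 × 12 = 300 periods.
FV = PMT · [(1+i)^n − 1] / i = 5020 · 458.689684 = 2,302,622.2146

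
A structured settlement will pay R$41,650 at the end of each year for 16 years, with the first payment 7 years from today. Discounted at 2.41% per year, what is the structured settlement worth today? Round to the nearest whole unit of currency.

R$474,662

Value one period before first payment (t=6): 41650 × [1 − (1+0.0241)^(−16)] / 0.0241 = 41650 × 13.146907 = 547,568.6670
PV₀ = 547,568.6670 / (1+0.0241)^6 = 547,568.6670 / 1.153597 = 474,661.9206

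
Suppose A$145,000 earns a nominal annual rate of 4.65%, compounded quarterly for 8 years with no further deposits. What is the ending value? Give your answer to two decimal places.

Periodic rate i = 0.0465/4 = 0.011625; n = 8 × 4 = 32 periods.
FV = PV·(1+i)^n = 145,000 × 1.447524 = 209,890.9489

A$209,890.95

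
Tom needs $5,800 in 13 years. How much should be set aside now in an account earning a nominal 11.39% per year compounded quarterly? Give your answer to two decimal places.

$1,346.96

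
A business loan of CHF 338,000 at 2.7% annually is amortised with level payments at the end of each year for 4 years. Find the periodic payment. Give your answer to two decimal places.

CHF 90,279.71

PMT = 338000 / ( [1 − (1+0.027)^(−4)] / 0.027 ) = 338000 / 3.743920 = 90,279.7142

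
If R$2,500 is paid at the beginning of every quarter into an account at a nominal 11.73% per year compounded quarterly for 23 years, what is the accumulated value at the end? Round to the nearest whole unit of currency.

i = 0.1173/4 = 0.029325 per quarter; n = 23·4 = 92.
FV = PMT · [(1+i)^n − 1] / i × (1+i) = 2500 · 466.255646 = 1,165,639.1151
(Beginning-of-period payments → annuity-due factor ×(1+i).)

R$1,165,639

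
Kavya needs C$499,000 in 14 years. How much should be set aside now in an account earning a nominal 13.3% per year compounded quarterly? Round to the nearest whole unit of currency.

i = 0.133/4 = 0.03325 per quarter; n = 14·4 = 56.
PV = 499,000 / (1 + 0.03325)^56 = 499,000 / 6.244579 = 79,909.3070

C$79,909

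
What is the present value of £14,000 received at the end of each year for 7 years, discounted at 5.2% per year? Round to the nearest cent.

£80,425.32

PV = 14000 × [1 − (1+0.052)^(−7)] / 0.052 = 14000 × 5.744666 = 80,425.3249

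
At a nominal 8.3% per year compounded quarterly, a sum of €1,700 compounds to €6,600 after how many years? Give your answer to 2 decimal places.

Periodic rate i = 0.083/4 = 0.02075.
(1+i)^n = 6600/1700 = 3.88235, so n = ln 3.88235 / ln 1.02075 = 66.0466 quarters
= 66.0466/4 years

16.51 years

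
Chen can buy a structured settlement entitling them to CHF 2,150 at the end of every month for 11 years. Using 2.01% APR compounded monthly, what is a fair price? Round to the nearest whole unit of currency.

CHF 254,425

i = 0.0201/12 = 0.001675 per month; n = 11·12 = 132.
PV = PMT · [1 − (1+i)^(−n)] / i = 2150 · 118.337432 = 254,425.4795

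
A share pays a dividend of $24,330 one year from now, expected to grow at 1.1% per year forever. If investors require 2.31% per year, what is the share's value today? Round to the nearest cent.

PV = D₁/(r − g) = 24330/(0.0231 − 0.011) = 2,010,743.8017

$2,010,743.80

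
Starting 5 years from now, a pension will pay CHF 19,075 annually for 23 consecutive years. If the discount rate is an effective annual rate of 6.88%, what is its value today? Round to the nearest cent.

PV at t=4 (ordinary 23-year annuity): 19075 × a(23|0.0688) = 19075 × 11.388633 = 217,238.1751
Discount back 4 years: 217,238.1751 × (1+0.0688)^(−4) = 217,238.1751 × 0.766327 = 166,475.5143

CHF 166,475.51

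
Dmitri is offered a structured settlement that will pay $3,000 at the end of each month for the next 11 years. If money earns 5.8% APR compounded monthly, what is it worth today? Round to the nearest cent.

$292,245.08

Periodic rate i = 0.058/12 = 0.00483333; n = 11 × 12 = 132 periods.
Annuity factor a(132|0.00483333) = 97.415028; PV = 3000 × 97.415028 = 292,245.0842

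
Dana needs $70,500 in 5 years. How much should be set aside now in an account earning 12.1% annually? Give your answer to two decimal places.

PV = 70,500 / (1 + 0.121)^5 = 70,500 / 1.770223 = 39,825.4832

$39,825.48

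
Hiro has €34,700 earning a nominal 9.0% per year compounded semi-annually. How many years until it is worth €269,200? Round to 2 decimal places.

23.27 years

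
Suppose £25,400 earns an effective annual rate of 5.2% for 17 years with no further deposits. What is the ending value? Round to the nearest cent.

£60,131.40

25,400 × (1+0.052)^17 = 25,400 × 2.367378 = 60,131.3970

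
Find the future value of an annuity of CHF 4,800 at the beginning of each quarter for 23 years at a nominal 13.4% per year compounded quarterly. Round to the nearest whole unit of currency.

CHF 2,921,441

Periodic rate i = 0.134/4 = 0.0335; n = 23 × 4 = 92 periods.
FV = PMT · [(1+i)^n − 1] / i × (1+i) = 4800 · 608.633607 = 2,921,441.3122
Payments are at the start of each period, so multiply by (1+i).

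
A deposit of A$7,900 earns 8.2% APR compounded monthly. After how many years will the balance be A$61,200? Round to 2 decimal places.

Periodic rate i = 0.082/12 = 0.00683333.
n = ln(61200/7900) / ln(1+0.00683333) = ln(7.74684) / 0.006810 = 300.6251 months
= 300.6251/12 years

25.05 years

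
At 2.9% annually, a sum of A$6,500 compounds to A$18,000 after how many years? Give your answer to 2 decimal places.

n = ln(18000/6500) / ln(1+0.029) = ln(2.76923) / 0.028587 = 35.6299 years

35.63 years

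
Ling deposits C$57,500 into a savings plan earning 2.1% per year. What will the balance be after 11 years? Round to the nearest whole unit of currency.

57,500 × (1+0.021)^11 = 57,500 × 1.256849 = 72,268.8273

C$72,269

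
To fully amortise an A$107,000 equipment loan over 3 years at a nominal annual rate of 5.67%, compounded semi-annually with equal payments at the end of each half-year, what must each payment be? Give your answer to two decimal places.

With 2 periods per year: i = 0.02835, n = 6.
Annuity-PV factor = 5.446942; PMT = 107000 / 5.446942 = 19,644.0491

A$19,644.05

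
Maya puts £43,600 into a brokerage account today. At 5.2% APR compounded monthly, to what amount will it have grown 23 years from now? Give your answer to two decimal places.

With 12 periods per year: i = 0.00433333, n = 276.
FV = 43,600 × (1 + 0.00433333)^276 = 143,807.1662

£143,807.17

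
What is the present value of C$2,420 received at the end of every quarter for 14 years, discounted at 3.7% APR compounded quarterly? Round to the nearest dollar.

i = 0.037/4 = 0.00925 per quarter; n = 14·4 = 56.
PV = PMT · [1 − (1+i)^(−n)] / i = 2420 · 43.553416 = 105,399.2665

C$105,399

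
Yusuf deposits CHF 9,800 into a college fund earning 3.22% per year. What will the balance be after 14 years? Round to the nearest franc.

9,800 × (1+0.0322)^14 = 9,800 × 1.558454 = 15,272.8484

CHF 15,273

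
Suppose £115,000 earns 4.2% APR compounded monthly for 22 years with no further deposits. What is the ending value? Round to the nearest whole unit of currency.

£289,258

i = 0.042/12 = 0.0035 per month; n = 22·12 = 264.
115,000 × (1+0.0035)^264 = 115,000 × 2.515287 = 289,257.9618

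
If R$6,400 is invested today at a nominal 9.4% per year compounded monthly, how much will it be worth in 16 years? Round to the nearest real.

Periodic rate i = 0.094/12 = 0.00783333; n = 16 × 12 = 192 periods.
FV = 6,400 × (1 + 0.00783333)^192 = 28,629.5072

R$28,630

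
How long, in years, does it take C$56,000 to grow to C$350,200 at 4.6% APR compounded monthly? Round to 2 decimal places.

Periodic rate i = 0.046/12 = 0.00383333.
(1+i)^n = 350200/56000 = 6.25357, so n = ln 6.25357 / ln 1.00383 = 479.1297 months
= 479.1297/12 years

39.93 years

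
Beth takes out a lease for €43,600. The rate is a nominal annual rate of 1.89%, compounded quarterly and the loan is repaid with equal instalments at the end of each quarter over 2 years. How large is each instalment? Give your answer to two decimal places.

i = 0.0189/4 = 0.004725 per quarter; n = 2·4 = 8.
PMT = 43600 / ( [1 − (1+0.004725)^(−8)] / 0.004725 ) = 43600 / 7.832545 = 5,566.5179

€5,566.52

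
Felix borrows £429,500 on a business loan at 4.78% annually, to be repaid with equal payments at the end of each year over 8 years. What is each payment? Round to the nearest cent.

£65,863.29

Annuity-PV factor = 6.521084; PMT = 429500 / 6.521084 = 65,863.2858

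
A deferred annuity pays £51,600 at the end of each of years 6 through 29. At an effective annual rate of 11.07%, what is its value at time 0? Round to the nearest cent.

PV at t=5 (ordinary 24-year annuity): 51600 × a(24|0.1107) = 51600 × 8.306431 = 428,611.8548
PV₀ = 428,611.8548 / (1+0.1107)^5 = 428,611.8548 / 1.690378 = 253,559.7527

£253,559.75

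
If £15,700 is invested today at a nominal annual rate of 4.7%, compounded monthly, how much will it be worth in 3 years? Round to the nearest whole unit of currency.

With 12 periods per year: i = 0.00391667, n = 36.
FV = PV·(1+i)^n = 15,700 × 1.151108 = 18,072.3890

£18,072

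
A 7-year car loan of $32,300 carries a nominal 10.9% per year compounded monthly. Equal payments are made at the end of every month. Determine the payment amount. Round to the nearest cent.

Periodic rate i = 0.109/12 = 0.00908333; n = 7 × 12 = 84 periods.
PMT = 32300 / ( [1 − (1+0.00908333)^(−84)] / 0.00908333 ) = 32300 / 58.582643 = 551.3578

$551.36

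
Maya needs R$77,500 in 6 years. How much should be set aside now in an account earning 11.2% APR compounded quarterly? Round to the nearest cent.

With 4 periods per year: i = 0.028, n = 24.
PV = 77,500 / (1 + 0.028)^24 = 77,500 / 1.940148 = 39,945.4162

R$39,945.42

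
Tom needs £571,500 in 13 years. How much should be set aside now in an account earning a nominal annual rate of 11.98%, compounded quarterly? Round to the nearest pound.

£123,190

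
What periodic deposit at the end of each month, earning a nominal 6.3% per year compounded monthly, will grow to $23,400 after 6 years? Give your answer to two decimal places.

Periodic rate i = 0.063/12 = 0.00525; n = 6 × 12 = 72 periods.
FV-annuity factor = 87.222981; PMT = 23400 / 87.222981 = 268.2779

$268.28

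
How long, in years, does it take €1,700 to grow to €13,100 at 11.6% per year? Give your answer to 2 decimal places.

18.61 years

(1+i)^n = 13100/1700 = 7.70588, so n = ln 7.70588 / ln 1.116 = 18.6056 years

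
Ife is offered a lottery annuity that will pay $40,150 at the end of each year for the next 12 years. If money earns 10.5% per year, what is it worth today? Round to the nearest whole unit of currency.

$266,996

PV = PMT · [1 − (1+i)^(−n)] / i = 40150 · 6.649964 = 266,996.0693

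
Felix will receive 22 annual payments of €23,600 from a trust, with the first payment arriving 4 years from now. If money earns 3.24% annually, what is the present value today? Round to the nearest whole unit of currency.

Value one period before first payment (t=3): 23600 × [1 − (1+0.0324)^(−22)] / 0.0324 = 23600 × 15.560405 = 367,225.5487
PV₀ = 367,225.5487 / (1+0.0324)^3 = 367,225.5487 / 1.100383 = 333,725.1222

€333,725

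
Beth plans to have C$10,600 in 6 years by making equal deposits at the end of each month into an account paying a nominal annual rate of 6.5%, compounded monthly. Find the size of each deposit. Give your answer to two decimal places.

C$120.77

i = 0.065/12 = 0.00541667 per month; n = 6·12 = 72.
PMT = 10600 / ( [(1+0.00541667)^72 − 1] / 0.00541667 ) = 10600 / 87.771168 = 120.7686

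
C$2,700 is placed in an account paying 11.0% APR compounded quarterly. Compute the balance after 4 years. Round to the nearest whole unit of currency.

With 4 periods per year: i = 0.0275, n = 16.
2,700 × (1+0.0275)^16 = 2,700 × 1.543509 = 4,167.4755

C$4,167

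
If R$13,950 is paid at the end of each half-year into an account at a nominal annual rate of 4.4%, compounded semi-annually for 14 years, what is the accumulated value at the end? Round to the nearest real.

With 2 periods per year: i = 0.022, n = 28.
FV = 13950 × [(1+0.022)^28 − 1] / 0.022 = 13950 × 38.144708 = 532,118.6829

R$532,119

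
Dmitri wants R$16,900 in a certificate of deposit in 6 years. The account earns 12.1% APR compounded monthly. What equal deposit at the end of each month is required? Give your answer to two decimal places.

Periodic rate i = 0.121/12 = 0.0100833; n = 6 × 12 = 72 periods.
FV-annuity factor = 105.054147; PMT = 16900 / 105.054147 = 160.8694

R$160.87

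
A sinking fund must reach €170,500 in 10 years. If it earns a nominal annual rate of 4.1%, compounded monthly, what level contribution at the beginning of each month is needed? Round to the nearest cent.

€1,147.88

Periodic rate i = 0.041/12 = 0.00341667; n = 10 × 12 = 120 periods.
PMT = 170500 / ( [(1+0.00341667)^120 − 1] / 0.00341667 × (1+i) ) = 170500 / 148.534590 = 1,147.8808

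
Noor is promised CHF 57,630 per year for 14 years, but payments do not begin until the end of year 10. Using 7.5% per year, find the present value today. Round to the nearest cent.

PV at t=9 (ordinary 14-year annuity): 57630 × a(14|0.075) = 57630 × 8.489154 = 489,229.9292
PV₀ = 489,229.9292 / (1+0.075)^9 = 489,229.9292 / 1.917239 = 255,174.2455

CHF 255,174.25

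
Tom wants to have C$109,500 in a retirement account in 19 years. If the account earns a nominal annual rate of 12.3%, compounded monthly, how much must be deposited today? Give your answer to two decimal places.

C$10,706.17

Periodic rate i = 0.123/12 = 0.01025; n = 19 × 12 = 228 periods.
Discount factor = (1+0.01025)^(−228) = 0.097773; PV = 109,500 × 0.097773 = 10,706.1726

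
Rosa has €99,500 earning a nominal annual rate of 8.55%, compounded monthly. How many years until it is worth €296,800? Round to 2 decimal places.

12.83 years

Periodic rate i = 0.0855/12 = 0.007125.
(1+i)^n = 296800/99500 = 2.98291, so n = ln 2.98291 / ln 1.00713 = 153.9354 months
= 153.9354/12 years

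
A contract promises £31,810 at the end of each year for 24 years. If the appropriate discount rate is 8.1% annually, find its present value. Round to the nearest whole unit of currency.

£332,145

Annuity factor a(24|0.081) = 10.441541; PV = 31810 × 10.441541 = 332,145.4327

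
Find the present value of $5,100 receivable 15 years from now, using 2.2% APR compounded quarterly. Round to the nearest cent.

$3,669.83

With 4 periods per year: i = 0.0055, n = 60.
PV = 5,100 / (1 + 0.0055)^60 = 5,100 / 1.389711 = 3,669.8277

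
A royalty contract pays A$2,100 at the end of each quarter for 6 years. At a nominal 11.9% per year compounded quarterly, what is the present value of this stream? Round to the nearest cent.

A$35,660.61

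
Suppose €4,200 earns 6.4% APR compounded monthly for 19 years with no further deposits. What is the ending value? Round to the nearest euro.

€14,124

i = 0.064/12 = 0.00533333 per month; n = 19·12 = 228.
FV = PV·(1+i)^n = 4,200 × 3.362783 = 14,123.6874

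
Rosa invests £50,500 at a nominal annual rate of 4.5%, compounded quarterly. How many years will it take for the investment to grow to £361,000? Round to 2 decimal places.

Periodic rate i = 0.045/4 = 0.01125.
n = ln(361000/50500) / ln(1+0.01125) = ln(7.14851) / 0.011187 = 175.8176 quarters
= 175.8176/4 years

43.95 years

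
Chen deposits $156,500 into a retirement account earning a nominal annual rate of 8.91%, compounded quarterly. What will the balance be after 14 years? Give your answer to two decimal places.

$537,412.53

i = 0.0891/4 = 0.022275 per quarter; n = 14·4 = 56.
156,500 × (1+0.022275)^56 = 156,500 × 3.433946 = 537,412.5322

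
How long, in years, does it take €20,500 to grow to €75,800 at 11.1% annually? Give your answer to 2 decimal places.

12.42 years

n = ln(75800/20500) / ln(1+0.111) = ln(3.69756) / 0.105261 = 12.4232 years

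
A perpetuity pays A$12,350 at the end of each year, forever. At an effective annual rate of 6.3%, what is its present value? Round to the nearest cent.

PV = C/r = 12350/0.063 = 196,031.7460

A$196,031.75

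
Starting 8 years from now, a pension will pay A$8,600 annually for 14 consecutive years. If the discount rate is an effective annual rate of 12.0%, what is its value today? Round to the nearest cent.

A$25,784.92

PV at t=7 (ordinary 14-year annuity): 8600 × a(14|0.12) = 8600 × 6.628168 = 57,002.2468
Discount back 7 years: 57,002.2468 × (1+0.12)^(−7) = 57,002.2468 × 0.452349 = 25,784.9216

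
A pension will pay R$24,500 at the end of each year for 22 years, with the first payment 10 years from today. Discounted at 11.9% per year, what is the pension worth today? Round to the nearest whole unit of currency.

Value one period before first payment (t=9): 24500 × [1 − (1+0.119)^(−22)] / 0.119 = 24500 × 7.695104 = 188,530.0461
Discount back 9 years: 188,530.0461 × (1+0.119)^(−9) = 188,530.0461 × 0.363521 = 68,534.5862

R$68,535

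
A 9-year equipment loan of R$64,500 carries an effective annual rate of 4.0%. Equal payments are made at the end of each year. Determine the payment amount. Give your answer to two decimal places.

R$8,674.80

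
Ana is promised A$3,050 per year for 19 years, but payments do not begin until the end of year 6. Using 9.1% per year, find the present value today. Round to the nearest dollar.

A$17,539

Value one period before first payment (t=5): 3050 × [1 − (1+0.091)^(−19)] / 0.091 = 3050 × 8.888677 = 27,110.4651
Discount back 5 years: 27,110.4651 × (1+0.091)^(−5) = 27,110.4651 × 0.646958 = 17,539.3387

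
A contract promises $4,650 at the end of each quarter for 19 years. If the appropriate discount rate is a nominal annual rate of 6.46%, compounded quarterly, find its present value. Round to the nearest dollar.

Periodic rate i = 0.0646/4 = 0.01615; n = 19 × 4 = 76 periods.
Annuity factor a(76|0.01615) = 43.594966; PV = 4650 × 43.594966 = 202,716.5938

$202,717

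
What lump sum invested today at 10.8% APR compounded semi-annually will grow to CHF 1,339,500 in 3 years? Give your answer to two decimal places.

CHF 977,010.10

With 2 periods per year: i = 0.054, n = 6.
PV = FV·(1+i)^(−n) = 1,339,500 × 0.729384 = 977,010.0985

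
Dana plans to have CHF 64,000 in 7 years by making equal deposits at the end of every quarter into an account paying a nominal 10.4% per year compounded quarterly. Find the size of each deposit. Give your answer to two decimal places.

CHF 1,582.11

i = 0.104/4 = 0.026 per quarter; n = 7·4 = 28.
PMT = 64000 / ( [(1+0.026)^28 − 1] / 0.026 ) = 64000 / 40.452225 = 1,582.1132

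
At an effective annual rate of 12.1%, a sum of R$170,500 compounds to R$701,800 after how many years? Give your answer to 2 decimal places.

12.39 years

n = ln(701800/170500) / ln(1+0.121) = ln(4.11613) / 0.114221 = 12.3875 years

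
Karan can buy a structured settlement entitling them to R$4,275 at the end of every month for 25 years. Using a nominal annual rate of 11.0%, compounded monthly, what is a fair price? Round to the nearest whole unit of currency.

Periodic rate i = 0.11/12 = 0.00916667; n = 25 × 12 = 300 periods.
PV = PMT · [1 − (1+i)^(−n)] / i = 4275 · 102.029044 = 436,174.1620

R$436,174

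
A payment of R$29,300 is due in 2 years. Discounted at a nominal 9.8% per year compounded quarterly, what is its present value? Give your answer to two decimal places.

With 4 periods per year: i = 0.0245, n = 8.
PV = 29,300 / (1 + 0.0245)^8 = 29,300 / 1.213656 = 24,141.9262

R$24,141.93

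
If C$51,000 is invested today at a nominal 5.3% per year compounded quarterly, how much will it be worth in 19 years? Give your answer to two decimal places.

C$138,686.03

With 4 periods per year: i = 0.01325, n = 76.
51,000 × (1+0.01325)^76 = 51,000 × 2.719334 = 138,686.0310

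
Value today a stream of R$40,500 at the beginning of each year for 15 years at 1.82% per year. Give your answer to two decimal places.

R$537,071.92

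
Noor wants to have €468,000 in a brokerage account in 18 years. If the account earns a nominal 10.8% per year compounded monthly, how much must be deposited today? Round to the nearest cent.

€67,570.00

Periodic rate i = 0.108/12 = 0.009; n = 18 × 12 = 216 periods.
PV = FV·(1+i)^(−n) = 468,000 × 0.144380 = 67,570.0042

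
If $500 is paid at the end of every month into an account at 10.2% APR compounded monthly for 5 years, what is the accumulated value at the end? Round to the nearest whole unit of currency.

i = 0.102/12 = 0.0085 per month; n = 5·12 = 60.
FV = 500 × [(1+0.0085)^60 − 1] / 0.0085 = 500 × 77.847749 = 38,923.8745

$38,924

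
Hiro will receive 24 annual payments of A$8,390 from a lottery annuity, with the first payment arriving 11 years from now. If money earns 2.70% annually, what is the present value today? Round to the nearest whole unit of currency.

A$112,460

PV at t=10 (ordinary 24-year annuity): 8390 × a(24|0.027) = 8390 × 17.496091 = 146,792.2019
PV₀ = 146,792.2019 / (1+0.027)^10 = 146,792.2019 / 1.305282 = 112,460.1217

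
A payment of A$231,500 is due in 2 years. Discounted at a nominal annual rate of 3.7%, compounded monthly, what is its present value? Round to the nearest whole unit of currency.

With 12 periods per year: i = 0.00308333, n = 24.
PV = FV·(1+i)^(−n) = 231,500 × 0.928777 = 215,011.9747

A$215,012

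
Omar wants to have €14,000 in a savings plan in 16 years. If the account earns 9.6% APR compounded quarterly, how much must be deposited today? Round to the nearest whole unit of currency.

€3,069

Periodic rate i = 0.096/4 = 0.024; n = 16 × 4 = 64 periods.
PV = FV·(1+i)^(−n) = 14,000 × 0.219181 = 3,068.5331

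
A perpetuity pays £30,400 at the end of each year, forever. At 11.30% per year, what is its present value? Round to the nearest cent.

£269,026.55

PV = C/r = 30400/0.113 = 269,026.5487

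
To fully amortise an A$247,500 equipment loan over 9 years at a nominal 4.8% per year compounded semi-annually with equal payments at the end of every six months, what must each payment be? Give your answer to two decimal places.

A$17,095.02

i = 0.048/2 = 0.024 per half-year; n = 9·2 = 18.
PMT = 247500 / ( [1 − (1+0.024)^(−18)] / 0.024 ) = 247500 / 14.477898 = 17,095.0230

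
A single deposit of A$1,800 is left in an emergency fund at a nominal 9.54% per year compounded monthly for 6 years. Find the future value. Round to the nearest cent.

Periodic rate i = 0.0954/12 = 0.00795; n = 6 × 12 = 72 periods.
FV = PV·(1+i)^n = 1,800 × 1.768509 = 3,183.3158

A$3,183.32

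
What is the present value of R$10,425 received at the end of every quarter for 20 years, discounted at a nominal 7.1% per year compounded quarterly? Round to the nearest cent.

R$443,580.24

Periodic rate i = 0.071/4 = 0.01775; n = 20 × 4 = 80 periods.
PV = 10425 × [1 − (1+0.01775)^(−80)] / 0.01775 = 10425 × 42.549664 = 443,580.2428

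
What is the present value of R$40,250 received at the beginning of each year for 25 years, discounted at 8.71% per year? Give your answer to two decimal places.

Annuity factor a(25|0.0871) × (1+i) = 10.933972; PV = 40250 × 10.933972 = 440,092.3758
Payments are at the start of each period, so multiply by (1+i).

R$440,092.38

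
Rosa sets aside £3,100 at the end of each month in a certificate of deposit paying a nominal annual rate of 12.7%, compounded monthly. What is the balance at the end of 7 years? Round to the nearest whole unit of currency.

£416,335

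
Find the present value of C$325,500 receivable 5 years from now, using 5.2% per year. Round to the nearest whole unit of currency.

C$252,623

Discount factor = (1+0.052)^(−5) = 0.776106; PV = 325,500 × 0.776106 = 252,622.6542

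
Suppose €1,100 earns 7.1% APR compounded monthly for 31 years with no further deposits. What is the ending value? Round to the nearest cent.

With 12 periods per year: i = 0.00591667, n = 372.
FV = PV·(1+i)^n = 1,100 × 8.975640 = 9,873.2044

€9,873.20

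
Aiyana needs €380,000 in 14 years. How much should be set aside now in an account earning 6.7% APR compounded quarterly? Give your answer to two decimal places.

€149,895.80

With 4 periods per year: i = 0.01675, n = 56.
Discount factor = (1+0.01675)^(−56) = 0.394463; PV = 380,000 × 0.394463 = 149,895.7972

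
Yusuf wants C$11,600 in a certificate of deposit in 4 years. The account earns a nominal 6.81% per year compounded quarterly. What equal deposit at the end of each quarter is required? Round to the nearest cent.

With 4 periods per year: i = 0.017025, n = 16.
PMT = 11600 / ( [(1+0.017025)^16 − 1] / 0.017025 ) = 11600 / 18.214676 = 636.8491

C$636.85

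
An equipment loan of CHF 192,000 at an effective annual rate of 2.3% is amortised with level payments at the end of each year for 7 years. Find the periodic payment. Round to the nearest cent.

CHF 30,009.36

PMT = 192000 / ( [1 − (1+0.023)^(−7)] / 0.023 ) = 192000 / 6.398005 = 30,009.3568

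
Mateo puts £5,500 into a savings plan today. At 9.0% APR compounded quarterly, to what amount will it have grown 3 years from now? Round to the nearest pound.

£7,183

i = 0.09/4 = 0.0225 per quarter; n = 3·4 = 12.
FV = PV·(1+i)^n = 5,500 × 1.306050 = 7,183.2749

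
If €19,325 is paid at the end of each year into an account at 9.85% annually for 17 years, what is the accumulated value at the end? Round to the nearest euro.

FV = PMT · [(1+i)^n − 1] / i = 19325 · 39.985462 = 772,719.0592

€772,719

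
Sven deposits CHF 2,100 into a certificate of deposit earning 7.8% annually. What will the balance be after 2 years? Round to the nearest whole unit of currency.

FV = PV·(1+i)^n = 2,100 × 1.162084 = 2,440.3764

CHF 2,440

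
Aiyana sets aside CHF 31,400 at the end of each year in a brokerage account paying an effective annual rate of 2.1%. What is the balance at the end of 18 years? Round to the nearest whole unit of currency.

FV = PMT · [(1+i)^n − 1] / i = 31400 · 21.602940 = 678,332.3035

CHF 678,332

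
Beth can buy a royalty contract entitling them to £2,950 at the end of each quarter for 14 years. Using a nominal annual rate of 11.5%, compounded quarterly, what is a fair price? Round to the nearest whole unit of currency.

Periodic rate i = 0.115/4 = 0.02875; n = 14 × 4 = 56 periods.
PV = PMT · [1 − (1+i)^(−n)] / i = 2950 · 27.670299 = 81,627.3825

£81,627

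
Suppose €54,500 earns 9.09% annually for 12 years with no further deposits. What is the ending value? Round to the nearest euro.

FV = PV·(1+i)^n = 54,500 × 2.840660 = 154,815.9861

€154,816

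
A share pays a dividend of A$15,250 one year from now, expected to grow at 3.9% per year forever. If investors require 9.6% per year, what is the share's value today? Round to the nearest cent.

PV = D₁/(r − g) = 15250/(0.096 − 0.039) = 267,543.8596

A$267,543.86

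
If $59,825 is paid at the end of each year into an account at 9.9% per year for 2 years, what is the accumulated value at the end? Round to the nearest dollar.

Accumulation factor s(2|0.099) = 2.099000; FV = 59825 × 2.099000 = 125,572.6750

$125,573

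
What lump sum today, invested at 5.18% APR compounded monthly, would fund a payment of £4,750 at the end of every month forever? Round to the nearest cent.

£1,100,386.10

Periodic rate i = 0.0518/12 = 0.00431667.
PV = C/r = 4750/0.00431667 = 1,100,386.1004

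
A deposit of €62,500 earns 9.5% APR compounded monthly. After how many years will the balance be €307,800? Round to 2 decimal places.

16.85 years

Periodic rate i = 0.095/12 = 0.00791667.
(1+i)^n = 307800/62500 = 4.92480, so n = ln 4.92480 / ln 1.00792 = 202.1793 months
= 202.1793/12 years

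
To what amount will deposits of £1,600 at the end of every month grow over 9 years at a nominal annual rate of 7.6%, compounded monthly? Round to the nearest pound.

Periodic rate i = 0.076/12 = 0.00633333; n = 9 × 12 = 108 periods.
Accumulation factor s(108|0.00633333) = 154.345128; FV = 1600 × 154.345128 = 246,952.2051

£246,952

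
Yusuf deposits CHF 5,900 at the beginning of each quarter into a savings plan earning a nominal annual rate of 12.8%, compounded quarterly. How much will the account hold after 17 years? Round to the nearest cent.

With 4 periods per year: i = 0.032, n = 68.
FV = PMT · [(1+i)^n − 1] / i × (1+i) = 5900 · 242.380732 = 1,430,046.3199
Payments are at the start of each period, so multiply by (1+i).

CHF 1,430,046.32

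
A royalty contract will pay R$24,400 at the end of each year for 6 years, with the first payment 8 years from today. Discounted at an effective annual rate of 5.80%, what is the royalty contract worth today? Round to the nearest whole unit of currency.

Value one period before first payment (t=7): 24400 × [1 − (1+0.058)^(−6)] / 0.058 = 24400 × 4.948376 = 120,740.3732
Discount back 7 years: 120,740.3732 × (1+0.058)^(−7) = 120,740.3732 × 0.673908 = 81,367.8499

R$81,368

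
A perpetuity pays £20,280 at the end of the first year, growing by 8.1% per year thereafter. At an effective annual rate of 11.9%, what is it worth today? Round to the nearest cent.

£533,684.21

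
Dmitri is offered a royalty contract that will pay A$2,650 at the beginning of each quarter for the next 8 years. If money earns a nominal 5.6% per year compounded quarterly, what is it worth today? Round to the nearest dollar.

With 4 periods per year: i = 0.014, n = 32.
PV = PMT · [1 − (1+i)^(−n)] / i × (1+i) = 2650 · 26.009616 = 68,925.4835
Payments are at the start of each period, so multiply by (1+i).

A$68,925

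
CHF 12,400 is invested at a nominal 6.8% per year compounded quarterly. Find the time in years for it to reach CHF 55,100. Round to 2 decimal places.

Periodic rate i = 0.068/4 = 0.017.
(1+i)^n = 55100/12400 = 4.44355, so n = ln 4.44355 / ln 1.017 = 88.4762 quarters
= 88.4762/4 years

22.12 years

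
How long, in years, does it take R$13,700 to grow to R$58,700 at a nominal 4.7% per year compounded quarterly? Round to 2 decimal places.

Periodic rate i = 0.047/4 = 0.01175.
n = ln(58700/13700) / ln(1+0.01175) = ln(4.28467) / 0.011682 = 124.5596 quarters
= 124.5596/4 years

31.14 years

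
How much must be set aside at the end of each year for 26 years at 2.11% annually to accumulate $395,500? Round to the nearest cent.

$11,574.63

FV-annuity factor = 34.169548; PMT = 395500 / 34.169548 = 11,574.6338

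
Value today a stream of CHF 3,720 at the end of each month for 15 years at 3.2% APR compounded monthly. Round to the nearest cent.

CHF 531,245.52

With 12 periods per year: i = 0.00266667, n = 180.
Annuity factor a(180|0.00266667) = 142.807936; PV = 3720 × 142.807936 = 531,245.5226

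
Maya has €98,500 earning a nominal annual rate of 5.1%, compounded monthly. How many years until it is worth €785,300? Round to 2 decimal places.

Periodic rate i = 0.051/12 = 0.00425.
n = ln(785300/98500) / ln(1+0.00425) = ln(7.97259) / 0.004241 = 489.5100 months
= 489.5100/12 years

40.79 years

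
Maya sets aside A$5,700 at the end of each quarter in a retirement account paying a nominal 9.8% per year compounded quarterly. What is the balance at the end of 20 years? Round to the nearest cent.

A$1,380,463.65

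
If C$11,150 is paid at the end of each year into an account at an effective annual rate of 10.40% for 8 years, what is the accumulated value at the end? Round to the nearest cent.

C$129,377.23

FV = 11150 × [(1+0.104)^8 − 1] / 0.104 = 11150 × 11.603339 = 129,377.2254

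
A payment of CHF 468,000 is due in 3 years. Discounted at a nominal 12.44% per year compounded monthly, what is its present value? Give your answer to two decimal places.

Periodic rate i = 0.1244/12 = 0.0103667; n = 3 × 12 = 36 periods.
Discount factor = (1+0.0103667)^(−36) = 0.689852; PV = 468,000 × 0.689852 = 322,850.5266

CHF 322,850.53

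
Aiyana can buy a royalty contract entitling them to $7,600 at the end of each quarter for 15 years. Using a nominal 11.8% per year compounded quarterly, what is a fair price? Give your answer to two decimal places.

$212,606.60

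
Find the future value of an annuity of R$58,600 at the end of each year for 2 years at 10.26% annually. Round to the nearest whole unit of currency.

R$123,212

FV = PMT · [(1+i)^n − 1] / i = 58600 · 2.102600 = 123,212.3600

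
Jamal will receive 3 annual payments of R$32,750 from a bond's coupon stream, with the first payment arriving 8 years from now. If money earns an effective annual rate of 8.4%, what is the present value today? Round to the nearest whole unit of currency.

R$47,644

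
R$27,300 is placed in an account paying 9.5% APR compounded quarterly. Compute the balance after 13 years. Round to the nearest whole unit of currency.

R$92,522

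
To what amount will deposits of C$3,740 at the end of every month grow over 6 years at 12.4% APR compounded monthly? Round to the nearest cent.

i = 0.124/12 = 0.0103333 per month; n = 6·12 = 72.
FV = PMT · [(1+i)^n − 1] / i = 3740 · 106.095251 = 396,796.2377

C$396,796.24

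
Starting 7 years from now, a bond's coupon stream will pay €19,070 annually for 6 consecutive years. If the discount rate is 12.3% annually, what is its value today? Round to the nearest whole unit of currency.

€38,760

Value one period before first payment (t=6): 19070 × [1 − (1+0.123)^(−6)] / 0.123 = 19070 × 4.076710 = 77,742.8663
Discount back 6 years: 77,742.8663 × (1+0.123)^(−6) = 77,742.8663 × 0.498565 = 38,759.8432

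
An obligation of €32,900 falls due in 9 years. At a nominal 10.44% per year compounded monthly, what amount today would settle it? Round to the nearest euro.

With 12 periods per year: i = 0.0087, n = 108.
Discount factor = (1+0.0087)^(−108) = 0.392375; PV = 32,900 × 0.392375 = 12,909.1500

€12,909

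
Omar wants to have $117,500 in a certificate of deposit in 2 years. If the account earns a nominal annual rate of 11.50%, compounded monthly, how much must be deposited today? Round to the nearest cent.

$93,459.99

i = 0.115/12 = 0.00958333 per month; n = 2·12 = 24.
PV = FV·(1+i)^(−n) = 117,500 × 0.795404 = 93,459.9896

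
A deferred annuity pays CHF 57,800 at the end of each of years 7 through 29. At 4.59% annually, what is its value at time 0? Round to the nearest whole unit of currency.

CHF 619,309

Value one period before first payment (t=6): 57800 × [1 − (1+0.0459)^(−23)] / 0.0459 = 57800 × 14.025566 = 810,677.7127
Discount back 6 years: 810,677.7127 × (1+0.0459)^(−6) = 810,677.7127 × 0.763940 = 619,308.8062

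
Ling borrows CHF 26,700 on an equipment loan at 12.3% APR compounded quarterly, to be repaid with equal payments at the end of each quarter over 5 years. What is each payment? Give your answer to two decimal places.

CHF 1,807.13

With 4 periods per year: i = 0.03075, n = 20.
Annuity-PV factor = 14.774835; PMT = 26700 / 14.774835 = 1,807.1268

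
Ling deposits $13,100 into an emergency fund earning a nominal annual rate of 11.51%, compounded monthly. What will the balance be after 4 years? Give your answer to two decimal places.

$20,714.17

i = 0.1151/12 = 0.00959167 per month; n = 4·12 = 48.
FV = 13,100 × (1 + 0.00959167)^48 = 20,714.1750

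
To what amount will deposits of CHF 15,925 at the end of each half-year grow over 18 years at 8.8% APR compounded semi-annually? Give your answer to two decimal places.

Periodic rate i = 0.088/2 = 0.044; n = 18 × 2 = 36 periods.
Accumulation factor s(36|0.044) = 84.366761; FV = 15925 × 84.366761 = 1,343,540.6642

CHF 1,343,540.66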